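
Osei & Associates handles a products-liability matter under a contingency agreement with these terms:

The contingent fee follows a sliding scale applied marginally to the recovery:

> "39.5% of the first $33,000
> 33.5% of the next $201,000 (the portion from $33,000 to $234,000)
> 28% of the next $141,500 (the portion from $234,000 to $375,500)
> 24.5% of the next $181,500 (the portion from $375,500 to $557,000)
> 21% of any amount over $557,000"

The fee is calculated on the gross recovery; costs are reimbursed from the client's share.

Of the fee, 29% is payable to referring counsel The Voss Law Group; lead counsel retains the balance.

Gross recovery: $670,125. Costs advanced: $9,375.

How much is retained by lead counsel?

Fee base is the gross recovery, $670,125; costs are reimbursed separately.
First $33,000 at 39.5% = $13,035.00
Next $201,000 at 33.5% = $67,335.00
Next $141,500 at 28% = $39,620.00
Next $181,500 at 24.5% = $44,467.50
Remaining $113,125 at 21% = $23,756.25
Fee: $13,035.00 + $67,335.00 + $39,620.00 + $44,467.50 + $23,756.25 = $188,213.75
Referral share: 29% of $188,213.75 = $54,581.99; lead counsel retains $188,213.75 − $54,581.99 = $133,631.76.

$133,631.76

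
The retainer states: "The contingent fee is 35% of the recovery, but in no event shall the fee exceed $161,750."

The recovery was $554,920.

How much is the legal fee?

$161,750.00

35% of $554,920 = $194,222.00
That exceeds the $161,750 cap, so the fee is capped at $161,750.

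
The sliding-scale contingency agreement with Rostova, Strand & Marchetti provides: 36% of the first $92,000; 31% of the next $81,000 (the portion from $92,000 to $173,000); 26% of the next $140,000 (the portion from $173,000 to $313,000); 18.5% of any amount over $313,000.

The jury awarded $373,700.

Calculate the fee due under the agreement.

First $92,000 at 36% = $33,120.00
Next $81,000 at 31% = $25,110.00
Next $140,000 at 26% = $36,400.00
Remaining $60,700 at 18.5% = $11,229.50
Fee: $33,120.00 + $25,110.00 + $36,400.00 + $11,229.50 = $105,859.50

$105,859.50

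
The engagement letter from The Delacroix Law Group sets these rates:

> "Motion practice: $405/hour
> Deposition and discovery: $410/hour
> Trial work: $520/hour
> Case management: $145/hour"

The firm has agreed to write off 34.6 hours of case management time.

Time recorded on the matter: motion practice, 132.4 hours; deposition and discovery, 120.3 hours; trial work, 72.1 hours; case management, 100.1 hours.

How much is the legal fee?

$149,934.50

Motion practice: 132.4 × $405 = $53,622.00
Deposition and discovery: 120.3 × $410 = $49,323.00
Trial work: 72.1 × $520 = $37,492.00
Case management: 100.1 × $145 = $14,514.50
Subtotal: $154,951.50
Write-off: 34.6 × $145 = $5,017.00
Total: $154,951.50 − $5,017.00 = $149,934.50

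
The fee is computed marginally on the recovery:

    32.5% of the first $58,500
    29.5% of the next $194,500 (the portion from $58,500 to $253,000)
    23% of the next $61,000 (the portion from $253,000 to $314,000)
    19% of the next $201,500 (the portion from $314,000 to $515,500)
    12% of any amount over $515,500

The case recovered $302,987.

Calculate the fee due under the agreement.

$87,887.01

First $58,500 at 32.5% = $19,012.50
Next $194,500 at 29.5% = $57,377.50
Remaining $49,987 at 23% = $11,497.01
Fee: $19,012.50 + $57,377.50 + $11,497.01 = $87,887.01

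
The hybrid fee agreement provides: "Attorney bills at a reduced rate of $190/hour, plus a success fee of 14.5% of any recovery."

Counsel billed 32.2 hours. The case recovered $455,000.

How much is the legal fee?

Hourly: 32.2 × $190 = $6,118.00
Success fee: 14.5% of $455,000 = $65,975.00
Total: $6,118.00 + $65,975.00 = $72,093.00

$72,093.00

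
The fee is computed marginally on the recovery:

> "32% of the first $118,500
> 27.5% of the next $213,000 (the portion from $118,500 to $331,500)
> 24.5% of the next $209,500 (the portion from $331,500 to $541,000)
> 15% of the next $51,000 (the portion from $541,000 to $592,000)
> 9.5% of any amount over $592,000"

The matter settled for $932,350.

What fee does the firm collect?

First $118,500 at 32% = $37,920.00
Next $213,000 at 27.5% = $58,575.00
Next $209,500 at 24.5% = $51,327.50
Next $51,000 at 15% = $7,650.00
Remaining $340,350 at 9.5% = $32,333.25
Fee: $37,920.00 + $58,575.00 + $51,327.50 + $7,650.00 + $32,333.25 = $187,805.75

$187,805.75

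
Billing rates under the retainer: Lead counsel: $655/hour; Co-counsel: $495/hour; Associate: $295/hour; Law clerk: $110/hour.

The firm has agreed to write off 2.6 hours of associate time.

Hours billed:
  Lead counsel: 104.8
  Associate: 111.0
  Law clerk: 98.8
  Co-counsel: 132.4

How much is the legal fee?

Lead counsel: 104.8 × $655 = $68,644.00
Co-counsel: 132.4 × $495 = $65,538.00
Associate: 111.0 × $295 = $32,745.00
Law clerk: 98.8 × $110 = $10,868.00
Subtotal: $177,795.00
Write-off: 2.6 × $295 = $767.00
Total: $177,795.00 − $767.00 = $177,028.00

$177,028.00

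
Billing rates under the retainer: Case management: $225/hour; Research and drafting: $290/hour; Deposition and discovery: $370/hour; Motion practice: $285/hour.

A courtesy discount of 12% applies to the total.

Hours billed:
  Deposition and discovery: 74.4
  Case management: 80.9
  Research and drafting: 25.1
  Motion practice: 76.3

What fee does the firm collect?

Case management: 80.9 × $225 = $18,202.50
Research and drafting: 25.1 × $290 = $7,279.00
Deposition and discovery: 74.4 × $370 = $27,528.00
Motion practice: 76.3 × $285 = $21,745.50
Subtotal: $74,755.00
Less 12% discount: −$8,970.60
Total: $74,755.00 − $8,970.60 = $65,784.40

$65,784.40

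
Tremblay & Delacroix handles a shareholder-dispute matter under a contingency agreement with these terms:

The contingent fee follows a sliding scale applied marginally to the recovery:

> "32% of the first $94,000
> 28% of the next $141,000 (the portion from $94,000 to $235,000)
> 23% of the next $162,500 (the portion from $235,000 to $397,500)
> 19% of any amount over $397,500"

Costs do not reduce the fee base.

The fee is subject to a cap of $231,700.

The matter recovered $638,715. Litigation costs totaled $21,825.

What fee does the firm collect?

Fee base is the gross recovery, $638,715; costs are reimbursed separately.
First $94,000 at 32% = $30,080.00
Next $141,000 at 28% = $39,480.00
Next $162,500 at 23% = $37,375.00
Remaining $241,215 at 19% = $45,830.85
Fee: $30,080.00 + $39,480.00 + $37,375.00 + $45,830.85 = $152,765.85
$152,765.85 is under the $231,700 cap.

$152,765.85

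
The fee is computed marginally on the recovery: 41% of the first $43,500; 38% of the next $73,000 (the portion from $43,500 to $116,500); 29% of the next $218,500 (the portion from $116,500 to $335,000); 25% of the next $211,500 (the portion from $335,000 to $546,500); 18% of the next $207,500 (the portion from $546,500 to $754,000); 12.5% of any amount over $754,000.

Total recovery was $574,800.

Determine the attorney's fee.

$166,909.00

First $43,500 at 41% = $17,835.00
Next $73,000 at 38% = $27,740.00
Next $218,500 at 29% = $63,365.00
Next $211,500 at 25% = $52,875.00
Remaining $28,300 at 18% = $5,094.00
Fee: $17,835.00 + $27,740.00 + $63,365.00 + $52,875.00 + $5,094.00 = $166,909.00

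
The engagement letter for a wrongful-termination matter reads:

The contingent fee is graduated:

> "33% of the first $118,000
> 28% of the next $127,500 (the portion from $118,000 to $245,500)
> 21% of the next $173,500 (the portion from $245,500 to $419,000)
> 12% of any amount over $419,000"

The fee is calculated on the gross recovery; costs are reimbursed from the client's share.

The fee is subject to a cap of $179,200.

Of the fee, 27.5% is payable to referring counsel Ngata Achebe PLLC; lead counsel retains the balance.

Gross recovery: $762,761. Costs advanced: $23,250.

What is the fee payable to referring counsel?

$41,889.74

Fee base is the gross recovery, $762,761; costs are reimbursed separately.
First $118,000 at 33% = $38,940.00
Next $127,500 at 28% = $35,700.00
Next $173,500 at 21% = $36,435.00
Remaining $343,761 at 12% = $41,251.32
Fee: $38,940.00 + $35,700.00 + $36,435.00 + $41,251.32 = $152,326.32
$152,326.32 is under the $179,200 cap.
Referral share: 27.5% of $152,326.32 = $41,889.74; lead counsel retains $152,326.32 − $41,889.74 = $110,436.58.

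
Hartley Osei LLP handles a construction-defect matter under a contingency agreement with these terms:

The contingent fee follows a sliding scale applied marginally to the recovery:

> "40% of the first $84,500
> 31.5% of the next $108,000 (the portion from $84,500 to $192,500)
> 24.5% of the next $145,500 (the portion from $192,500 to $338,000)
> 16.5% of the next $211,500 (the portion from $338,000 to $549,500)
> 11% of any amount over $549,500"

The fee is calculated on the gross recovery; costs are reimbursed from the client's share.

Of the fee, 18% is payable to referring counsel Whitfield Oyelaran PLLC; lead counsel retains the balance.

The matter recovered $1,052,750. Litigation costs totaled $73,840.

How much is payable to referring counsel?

Fee base is the gross recovery, $1,052,750; costs are reimbursed separately.
First $84,500 at 40% = $33,800.00
Next $108,000 at 31.5% = $34,020.00
Next $145,500 at 24.5% = $35,647.50
Next $211,500 at 16.5% = $34,897.50
Remaining $503,250 at 11% = $55,357.50
Fee: $33,800.00 + $34,020.00 + $35,647.50 + $34,897.50 + $55,357.50 = $193,722.50
Referral share: 18% of $193,722.50 = $34,870.05; lead counsel retains $193,722.50 − $34,870.05 = $158,852.45.

$34,870.05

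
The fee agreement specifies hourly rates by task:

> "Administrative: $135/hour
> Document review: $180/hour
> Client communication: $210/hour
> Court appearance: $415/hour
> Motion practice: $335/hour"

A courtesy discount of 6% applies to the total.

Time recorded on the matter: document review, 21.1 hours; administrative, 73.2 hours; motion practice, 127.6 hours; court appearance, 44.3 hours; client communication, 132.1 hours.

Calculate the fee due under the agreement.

$96,398.41

Administrative: 73.2 × $135 = $9,882.00
Document review: 21.1 × $180 = $3,798.00
Client communication: 132.1 × $210 = $27,741.00
Court appearance: 44.3 × $415 = $18,384.50
Motion practice: 127.6 × $335 = $42,746.00
Subtotal: $102,551.50
Less 6% discount: −$6,153.09
Total: $102,551.50 − $6,153.09 = $96,398.41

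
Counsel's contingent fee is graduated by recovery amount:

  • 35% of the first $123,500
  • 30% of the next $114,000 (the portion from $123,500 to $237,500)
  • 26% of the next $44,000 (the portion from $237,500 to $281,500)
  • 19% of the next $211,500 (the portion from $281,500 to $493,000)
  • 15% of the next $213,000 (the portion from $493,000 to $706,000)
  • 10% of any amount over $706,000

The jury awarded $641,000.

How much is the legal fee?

First $123,500 at 35% = $43,225.00
Next $114,000 at 30% = $34,200.00
Next $44,000 at 26% = $11,440.00
Next $211,500 at 19% = $40,185.00
Remaining $148,000 at 15% = $22,200.00
Fee: $43,225.00 + $34,200.00 + $11,440.00 + $40,185.00 + $22,200.00 = $151,250.00

$151,250.00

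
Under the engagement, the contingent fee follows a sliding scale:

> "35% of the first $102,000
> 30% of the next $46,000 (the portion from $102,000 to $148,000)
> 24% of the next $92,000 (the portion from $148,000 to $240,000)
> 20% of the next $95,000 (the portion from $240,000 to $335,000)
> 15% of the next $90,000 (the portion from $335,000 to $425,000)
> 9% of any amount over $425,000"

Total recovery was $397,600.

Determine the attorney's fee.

First $102,000 at 35% = $35,700.00
Next $46,000 at 30% = $13,800.00
Next $92,000 at 24% = $22,080.00
Next $95,000 at 20% = $19,000.00
Remaining $62,600 at 15% = $9,390.00
Fee: $35,700.00 + $13,800.00 + $22,080.00 + $19,000.00 + $9,390.00 = $99,970.00

$99,970.00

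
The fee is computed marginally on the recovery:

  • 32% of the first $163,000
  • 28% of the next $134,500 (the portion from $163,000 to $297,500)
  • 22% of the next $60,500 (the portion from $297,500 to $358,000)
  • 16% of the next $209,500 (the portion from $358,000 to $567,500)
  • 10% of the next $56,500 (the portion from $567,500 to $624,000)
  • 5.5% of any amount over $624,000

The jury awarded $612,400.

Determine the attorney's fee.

First $163,000 at 32% = $52,160.00
Next $134,500 at 28% = $37,660.00
Next $60,500 at 22% = $13,310.00
Next $209,500 at 16% = $33,520.00
Remaining $44,900 at 10% = $4,490.00
Fee: $52,160.00 + $37,660.00 + $13,310.00 + $33,520.00 + $4,490.00 = $141,140.00

$141,140.00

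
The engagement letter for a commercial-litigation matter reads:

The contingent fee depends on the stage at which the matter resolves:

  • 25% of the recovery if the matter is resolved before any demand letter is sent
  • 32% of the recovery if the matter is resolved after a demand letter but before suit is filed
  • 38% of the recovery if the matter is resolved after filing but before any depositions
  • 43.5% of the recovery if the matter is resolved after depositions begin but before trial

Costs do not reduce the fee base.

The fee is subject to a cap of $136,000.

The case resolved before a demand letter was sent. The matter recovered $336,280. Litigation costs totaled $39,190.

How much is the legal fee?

$84,070.00

Fee base is the gross recovery, $336,280; costs are reimbursed separately.
The matter resolved before a demand letter was sent, so the 25% rate applies.
$336,280 × 25% = $84,070.00
$84,070.00 is under the $136,000 cap.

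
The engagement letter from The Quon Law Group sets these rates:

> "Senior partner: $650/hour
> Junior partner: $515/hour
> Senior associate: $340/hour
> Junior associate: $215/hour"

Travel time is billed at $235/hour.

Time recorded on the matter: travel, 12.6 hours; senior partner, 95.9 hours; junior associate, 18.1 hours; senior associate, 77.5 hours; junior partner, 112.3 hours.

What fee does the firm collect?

$153,372.00

Senior partner: 95.9 × $650 = $62,335.00
Junior partner: 112.3 × $515 = $57,834.50
Senior associate: 77.5 × $340 = $26,350.00
Junior associate: 18.1 × $215 = $3,891.50
Subtotal: $62,335.00 + $57,834.50 + $26,350.00 + $3,891.50 = $150,411.00
Travel: 12.6 × $235 = $2,961.00
Total: $150,411.00 + $2,961.00 = $153,372.00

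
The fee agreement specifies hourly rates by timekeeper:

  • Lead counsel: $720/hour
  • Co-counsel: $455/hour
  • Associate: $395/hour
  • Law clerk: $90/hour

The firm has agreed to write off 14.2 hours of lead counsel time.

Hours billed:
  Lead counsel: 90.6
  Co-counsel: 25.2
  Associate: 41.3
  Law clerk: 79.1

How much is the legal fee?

$89,906.50

Lead counsel: 90.6 × $720 = $65,232.00
Co-counsel: 25.2 × $455 = $11,466.00
Associate: 41.3 × $395 = $16,313.50
Law clerk: 79.1 × $90 = $7,119.00
Subtotal: $100,130.50
Write-off: 14.2 × $720 = $10,224.00
Total: $100,130.50 − $10,224.00 = $89,906.50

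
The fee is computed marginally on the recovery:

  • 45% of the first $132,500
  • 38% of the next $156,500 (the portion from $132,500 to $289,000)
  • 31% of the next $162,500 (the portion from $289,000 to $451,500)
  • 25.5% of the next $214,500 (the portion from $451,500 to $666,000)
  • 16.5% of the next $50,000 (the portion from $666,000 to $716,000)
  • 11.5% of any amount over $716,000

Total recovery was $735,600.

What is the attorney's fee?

First $132,500 at 45% = $59,625.00
Next $156,500 at 38% = $59,470.00
Next $162,500 at 31% = $50,375.00
Next $214,500 at 25.5% = $54,697.50
Next $50,000 at 16.5% = $8,250.00
Remaining $19,600 at 11.5% = $2,254.00
Fee: $59,625.00 + $59,470.00 + $50,375.00 + $54,697.50 + $8,250.00 + $2,254.00 = $234,671.50

$234,671.50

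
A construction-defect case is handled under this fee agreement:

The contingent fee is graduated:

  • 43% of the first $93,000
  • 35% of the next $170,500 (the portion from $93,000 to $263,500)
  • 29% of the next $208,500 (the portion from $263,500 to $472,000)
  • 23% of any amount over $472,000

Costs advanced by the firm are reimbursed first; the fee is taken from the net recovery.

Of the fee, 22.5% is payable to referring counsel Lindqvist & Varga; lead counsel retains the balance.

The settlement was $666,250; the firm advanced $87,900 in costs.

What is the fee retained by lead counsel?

Fee base (net of costs): $666,250 − $87,900 = $578,350
First $93,000 at 43% = $39,990.00
Next $170,500 at 35% = $59,675.00
Next $208,500 at 29% = $60,465.00
Remaining $106,350 at 23% = $24,460.50
Fee: $39,990.00 + $59,675.00 + $60,465.00 + $24,460.50 = $184,590.50
Referral share: 22.5% of $184,590.50 = $41,532.86; lead counsel retains $184,590.50 − $41,532.86 = $143,057.64.

$143,057.64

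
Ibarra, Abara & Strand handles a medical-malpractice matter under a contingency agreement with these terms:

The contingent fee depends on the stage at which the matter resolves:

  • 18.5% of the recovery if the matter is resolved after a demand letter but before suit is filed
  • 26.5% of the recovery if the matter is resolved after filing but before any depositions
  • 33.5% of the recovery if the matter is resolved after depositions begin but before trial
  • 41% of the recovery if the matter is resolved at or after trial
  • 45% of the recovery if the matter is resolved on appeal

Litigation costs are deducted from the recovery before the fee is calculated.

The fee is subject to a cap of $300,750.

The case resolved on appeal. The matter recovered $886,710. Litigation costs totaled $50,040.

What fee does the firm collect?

Fee base (net of costs): $886,710 − $50,040 = $836,670
The matter resolved on appeal, so the 45% rate applies.
$836,670 × 45% = $376,501.50
$376,501.50 exceeds the $300,750 cap, so the fee is capped at $300,750.00.

$300,750.00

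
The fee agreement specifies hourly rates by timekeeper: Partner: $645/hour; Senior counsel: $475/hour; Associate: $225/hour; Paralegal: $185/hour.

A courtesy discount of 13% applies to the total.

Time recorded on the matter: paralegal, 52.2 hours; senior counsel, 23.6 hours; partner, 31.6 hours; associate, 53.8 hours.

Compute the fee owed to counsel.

Partner: 31.6 × $645 = $20,382.00
Senior counsel: 23.6 × $475 = $11,210.00
Associate: 53.8 × $225 = $12,105.00
Paralegal: 52.2 × $185 = $9,657.00
Subtotal: $53,354.00
Less 13% discount: −$6,936.02
Total: $53,354.00 − $6,936.02 = $46,417.98

$46,417.98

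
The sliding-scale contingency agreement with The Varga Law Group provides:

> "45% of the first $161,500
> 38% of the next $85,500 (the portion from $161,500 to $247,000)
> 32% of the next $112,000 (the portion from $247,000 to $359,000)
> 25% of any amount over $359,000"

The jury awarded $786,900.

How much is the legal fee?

$247,980.00

First $161,500 at 45% = $72,675.00
Next $85,500 at 38% = $32,490.00
Next $112,000 at 32% = $35,840.00
Remaining $427,900 at 25% = $106,975.00
Fee: $72,675.00 + $32,490.00 + $35,840.00 + $106,975.00 = $247,980.00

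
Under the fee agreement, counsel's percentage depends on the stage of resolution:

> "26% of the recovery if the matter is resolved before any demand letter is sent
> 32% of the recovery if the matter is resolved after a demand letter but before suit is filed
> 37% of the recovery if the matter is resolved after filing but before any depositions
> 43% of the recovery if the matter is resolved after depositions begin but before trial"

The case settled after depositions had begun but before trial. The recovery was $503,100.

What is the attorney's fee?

The matter settled after depositions had begun but before trial, so the 43% rate applies.
$503,100 × 43% = $216,333.00

$216,333.00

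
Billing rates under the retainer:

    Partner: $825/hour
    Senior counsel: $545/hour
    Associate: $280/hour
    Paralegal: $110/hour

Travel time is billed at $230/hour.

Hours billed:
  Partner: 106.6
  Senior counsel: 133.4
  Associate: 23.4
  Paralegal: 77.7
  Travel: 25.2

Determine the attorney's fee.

$181,543.00

Partner: 106.6 × $825 = $87,945.00
Senior counsel: 133.4 × $545 = $72,703.00
Associate: 23.4 × $280 = $6,552.00
Paralegal: 77.7 × $110 = $8,547.00
Subtotal: $87,945.00 + $72,703.00 + $6,552.00 + $8,547.00 = $175,747.00
Travel: 25.2 × $230 = $5,796.00
Total: $175,747.00 + $5,796.00 = $181,543.00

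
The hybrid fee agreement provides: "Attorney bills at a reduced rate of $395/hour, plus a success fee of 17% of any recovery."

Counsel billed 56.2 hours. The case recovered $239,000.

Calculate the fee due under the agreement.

$62,829.00

Hourly: 56.2 × $395 = $22,199.00
Success fee: 17% of $239,000 = $40,630.00
Total: $22,199.00 + $40,630.00 = $62,829.00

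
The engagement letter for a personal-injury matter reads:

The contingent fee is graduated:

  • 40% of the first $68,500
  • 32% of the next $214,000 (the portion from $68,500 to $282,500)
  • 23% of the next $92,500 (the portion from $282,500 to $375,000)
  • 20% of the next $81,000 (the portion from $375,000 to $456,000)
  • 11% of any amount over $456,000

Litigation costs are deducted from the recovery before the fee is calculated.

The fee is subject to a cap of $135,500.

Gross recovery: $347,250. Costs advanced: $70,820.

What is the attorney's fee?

$93,937.60

Fee base (net of costs): $347,250 − $70,820 = $276,430
First $68,500 at 40% = $27,400.00
Remaining $207,930 at 32% = $66,537.60
Fee: $27,400.00 + $66,537.60 = $93,937.60
$93,937.60 is under the $135,500 cap.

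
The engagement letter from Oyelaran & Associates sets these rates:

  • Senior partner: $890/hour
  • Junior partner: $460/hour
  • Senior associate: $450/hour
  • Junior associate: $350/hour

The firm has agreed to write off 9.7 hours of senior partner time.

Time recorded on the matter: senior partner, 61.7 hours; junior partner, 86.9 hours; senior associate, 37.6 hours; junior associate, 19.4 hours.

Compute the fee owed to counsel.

$109,964.00

Senior partner: 61.7 × $890 = $54,913.00
Junior partner: 86.9 × $460 = $39,974.00
Senior associate: 37.6 × $450 = $16,920.00
Junior associate: 19.4 × $350 = $6,790.00
Subtotal: $118,597.00
Write-off: 9.7 × $890 = $8,633.00
Total: $118,597.00 − $8,633.00 = $109,964.00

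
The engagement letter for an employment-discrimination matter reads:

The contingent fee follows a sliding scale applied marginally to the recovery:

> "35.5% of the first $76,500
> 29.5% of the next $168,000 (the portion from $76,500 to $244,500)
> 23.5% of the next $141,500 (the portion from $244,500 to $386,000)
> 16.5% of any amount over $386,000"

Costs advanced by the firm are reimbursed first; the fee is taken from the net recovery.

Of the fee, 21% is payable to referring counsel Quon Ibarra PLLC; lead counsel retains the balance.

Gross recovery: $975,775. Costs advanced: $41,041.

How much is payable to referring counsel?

$42,107.33

Fee base (net of costs): $975,775 − $41,041 = $934,734
First $76,500 at 35.5% = $27,157.50
Next $168,000 at 29.5% = $49,560.00
Next $141,500 at 23.5% = $33,252.50
Remaining $548,734 at 16.5% = $90,541.11
Fee: $27,157.50 + $49,560.00 + $33,252.50 + $90,541.11 = $200,511.11
Referral share: 21% of $200,511.11 = $42,107.33; lead counsel retains $200,511.11 − $42,107.33 = $158,403.78.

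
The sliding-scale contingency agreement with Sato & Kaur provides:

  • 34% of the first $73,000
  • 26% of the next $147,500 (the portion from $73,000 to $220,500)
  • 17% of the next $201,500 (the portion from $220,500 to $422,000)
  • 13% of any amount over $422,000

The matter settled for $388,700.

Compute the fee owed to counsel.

$91,764.00

First $73,000 at 34% = $24,820.00
Next $147,500 at 26% = $38,350.00
Remaining $168,200 at 17% = $28,594.00
Fee: $24,820.00 + $38,350.00 + $28,594.00 = $91,764.00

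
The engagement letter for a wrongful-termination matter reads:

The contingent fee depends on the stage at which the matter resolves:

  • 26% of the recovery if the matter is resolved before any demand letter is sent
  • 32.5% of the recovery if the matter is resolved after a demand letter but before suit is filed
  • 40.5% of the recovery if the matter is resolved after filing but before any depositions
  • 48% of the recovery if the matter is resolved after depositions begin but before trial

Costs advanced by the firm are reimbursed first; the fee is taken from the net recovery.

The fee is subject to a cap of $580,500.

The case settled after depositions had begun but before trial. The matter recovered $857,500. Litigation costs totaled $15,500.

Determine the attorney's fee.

$404,160.00

Fee base (net of costs): $857,500 − $15,500 = $842,000
The matter settled after depositions had begun but before trial, so the 48% rate applies.
$842,000 × 48% = $404,160.00
$404,160.00 is under the $580,500 cap.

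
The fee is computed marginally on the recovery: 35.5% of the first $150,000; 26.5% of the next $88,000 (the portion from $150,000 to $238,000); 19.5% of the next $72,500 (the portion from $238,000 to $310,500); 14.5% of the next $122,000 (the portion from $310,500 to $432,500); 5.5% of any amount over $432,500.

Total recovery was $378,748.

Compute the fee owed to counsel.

$100,603.46

First $150,000 at 35.5% = $53,250.00
Next $88,000 at 26.5% = $23,320.00
Next $72,500 at 19.5% = $14,137.50
Remaining $68,248 at 14.5% = $9,895.96
Fee: $53,250.00 + $23,320.00 + $14,137.50 + $9,895.96 = $100,603.46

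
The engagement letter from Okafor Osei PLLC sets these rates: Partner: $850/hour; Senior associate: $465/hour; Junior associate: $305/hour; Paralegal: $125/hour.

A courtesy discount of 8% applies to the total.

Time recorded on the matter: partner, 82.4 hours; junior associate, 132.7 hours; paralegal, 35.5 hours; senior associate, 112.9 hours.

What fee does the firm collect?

$154,053.54

Partner: 82.4 × $850 = $70,040.00
Senior associate: 112.9 × $465 = $52,498.50
Junior associate: 132.7 × $305 = $40,473.50
Paralegal: 35.5 × $125 = $4,437.50
Subtotal: $167,449.50
Less 8% discount: −$13,395.96
Total: $167,449.50 − $13,395.96 = $154,053.54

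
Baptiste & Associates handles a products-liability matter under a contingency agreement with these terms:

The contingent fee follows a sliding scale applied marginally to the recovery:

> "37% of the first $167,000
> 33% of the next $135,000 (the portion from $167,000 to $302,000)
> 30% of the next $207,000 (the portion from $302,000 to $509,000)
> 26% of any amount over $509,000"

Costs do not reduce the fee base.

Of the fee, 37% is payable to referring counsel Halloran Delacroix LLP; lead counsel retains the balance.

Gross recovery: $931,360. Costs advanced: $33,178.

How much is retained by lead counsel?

$175,299.77

Fee base is the gross recovery, $931,360; costs are reimbursed separately.
First $167,000 at 37% = $61,790.00
Next $135,000 at 33% = $44,550.00
Next $207,000 at 30% = $62,100.00
Remaining $422,360 at 26% = $109,813.60
Fee: $61,790.00 + $44,550.00 + $62,100.00 + $109,813.60 = $278,253.60
Referral share: 37% of $278,253.60 = $102,953.83; lead counsel retains $278,253.60 − $102,953.83 = $175,299.77.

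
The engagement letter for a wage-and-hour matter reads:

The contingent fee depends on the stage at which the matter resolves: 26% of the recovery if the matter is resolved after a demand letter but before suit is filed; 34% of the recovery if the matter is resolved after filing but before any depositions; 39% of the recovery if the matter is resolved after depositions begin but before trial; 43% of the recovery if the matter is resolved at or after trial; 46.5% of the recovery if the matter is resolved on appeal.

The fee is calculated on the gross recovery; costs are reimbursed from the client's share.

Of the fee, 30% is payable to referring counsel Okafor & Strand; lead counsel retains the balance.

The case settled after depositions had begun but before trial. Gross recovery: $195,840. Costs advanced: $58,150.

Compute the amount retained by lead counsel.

$53,464.32

Fee base is the gross recovery, $195,840; costs are reimbursed separately.
The matter settled after depositions had begun but before trial, so the 39% rate applies.
$195,840 × 39% = $76,377.60
Referral share: 30% of $76,377.60 = $22,913.28; lead counsel retains $76,377.60 − $22,913.28 = $53,464.32.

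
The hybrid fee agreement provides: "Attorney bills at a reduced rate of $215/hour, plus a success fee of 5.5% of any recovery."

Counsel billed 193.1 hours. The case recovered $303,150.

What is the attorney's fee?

Hourly: 193.1 × $215 = $41,516.50
Success fee: 5.5% of $303,150 = $16,673.25
Total: $41,516.50 + $16,673.25 = $58,189.75

$58,189.75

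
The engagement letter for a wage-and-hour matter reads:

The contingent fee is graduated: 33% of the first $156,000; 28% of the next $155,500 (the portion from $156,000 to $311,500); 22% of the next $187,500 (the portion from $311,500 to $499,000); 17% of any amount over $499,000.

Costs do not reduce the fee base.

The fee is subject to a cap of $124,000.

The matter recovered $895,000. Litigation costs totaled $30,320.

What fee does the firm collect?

$124,000.00

Fee base is the gross recovery, $895,000; costs are reimbursed separately.
First $156,000 at 33% = $51,480.00
Next $155,500 at 28% = $43,540.00
Next $187,500 at 22% = $41,250.00
Remaining $396,000 at 17% = $67,320.00
Fee: $51,480.00 + $43,540.00 + $41,250.00 + $67,320.00 = $203,590.00
$203,590.00 exceeds the $124,000 cap, so the fee is capped at $124,000.00.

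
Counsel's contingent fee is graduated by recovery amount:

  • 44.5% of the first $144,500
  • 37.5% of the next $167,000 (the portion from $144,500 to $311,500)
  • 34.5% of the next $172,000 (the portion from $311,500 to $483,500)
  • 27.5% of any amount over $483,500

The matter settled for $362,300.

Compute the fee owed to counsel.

First $144,500 at 44.5% = $64,302.50
Next $167,000 at 37.5% = $62,625.00
Remaining $50,800 at 34.5% = $17,526.00
Fee: $64,302.50 + $62,625.00 + $17,526.00 = $144,453.50

$144,453.50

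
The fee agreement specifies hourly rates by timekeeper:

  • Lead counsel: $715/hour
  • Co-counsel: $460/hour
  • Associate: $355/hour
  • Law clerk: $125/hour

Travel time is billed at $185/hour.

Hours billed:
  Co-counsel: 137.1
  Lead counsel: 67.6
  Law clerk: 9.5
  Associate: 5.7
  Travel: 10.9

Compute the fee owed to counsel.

Lead counsel: 67.6 × $715 = $48,334.00
Co-counsel: 137.1 × $460 = $63,066.00
Associate: 5.7 × $355 = $2,023.50
Law clerk: 9.5 × $125 = $1,187.50
Subtotal: $48,334.00 + $63,066.00 + $2,023.50 + $1,187.50 = $114,611.00
Travel: 10.9 × $185 = $2,016.50
Total: $114,611.00 + $2,016.50 = $116,627.50

$116,627.50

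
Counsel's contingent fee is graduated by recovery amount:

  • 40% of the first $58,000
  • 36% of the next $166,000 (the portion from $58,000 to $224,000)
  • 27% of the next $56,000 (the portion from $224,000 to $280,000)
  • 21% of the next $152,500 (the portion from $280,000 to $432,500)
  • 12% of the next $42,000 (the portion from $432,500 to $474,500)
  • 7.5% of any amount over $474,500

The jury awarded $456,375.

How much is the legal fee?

First $58,000 at 40% = $23,200.00
Next $166,000 at 36% = $59,760.00
Next $56,000 at 27% = $15,120.00
Next $152,500 at 21% = $32,025.00
Remaining $23,875 at 12% = $2,865.00
Fee: $23,200.00 + $59,760.00 + $15,120.00 + $32,025.00 + $2,865.00 = $132,970.00

$132,970.00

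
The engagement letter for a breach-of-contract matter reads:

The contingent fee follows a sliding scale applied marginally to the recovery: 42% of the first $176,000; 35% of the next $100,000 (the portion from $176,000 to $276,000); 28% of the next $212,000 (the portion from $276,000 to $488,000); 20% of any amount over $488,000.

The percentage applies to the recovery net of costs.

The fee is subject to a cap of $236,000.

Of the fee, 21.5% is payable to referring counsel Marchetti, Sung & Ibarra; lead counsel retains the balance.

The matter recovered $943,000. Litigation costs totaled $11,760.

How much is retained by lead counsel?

Fee base (net of costs): $943,000 − $11,760 = $931,240
First $176,000 at 42% = $73,920.00
Next $100,000 at 35% = $35,000.00
Next $212,000 at 28% = $59,360.00
Remaining $443,240 at 20% = $88,648.00
Fee: $73,920.00 + $35,000.00 + $59,360.00 + $88,648.00 = $256,928.00
$256,928.00 exceeds the $236,000 cap, so the fee is capped at $236,000.00.
Referral share: 21.5% of $236,000.00 = $50,740.00; lead counsel retains $236,000.00 − $50,740.00 = $185,260.00.

$185,260.00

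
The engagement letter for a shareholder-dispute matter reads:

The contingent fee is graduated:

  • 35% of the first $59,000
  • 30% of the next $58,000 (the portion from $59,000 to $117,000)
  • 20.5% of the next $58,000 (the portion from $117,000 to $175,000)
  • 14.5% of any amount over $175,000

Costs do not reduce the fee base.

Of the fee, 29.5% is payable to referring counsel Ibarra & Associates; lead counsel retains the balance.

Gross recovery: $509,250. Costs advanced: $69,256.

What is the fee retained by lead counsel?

Fee base is the gross recovery, $509,250; costs are reimbursed separately.
First $59,000 at 35% = $20,650.00
Next $58,000 at 30% = $17,400.00
Next $58,000 at 20.5% = $11,890.00
Remaining $334,250 at 14.5% = $48,466.25
Fee: $20,650.00 + $17,400.00 + $11,890.00 + $48,466.25 = $98,406.25
Referral share: 29.5% of $98,406.25 = $29,029.84; lead counsel retains $98,406.25 − $29,029.84 = $69,376.41.

$69,376.41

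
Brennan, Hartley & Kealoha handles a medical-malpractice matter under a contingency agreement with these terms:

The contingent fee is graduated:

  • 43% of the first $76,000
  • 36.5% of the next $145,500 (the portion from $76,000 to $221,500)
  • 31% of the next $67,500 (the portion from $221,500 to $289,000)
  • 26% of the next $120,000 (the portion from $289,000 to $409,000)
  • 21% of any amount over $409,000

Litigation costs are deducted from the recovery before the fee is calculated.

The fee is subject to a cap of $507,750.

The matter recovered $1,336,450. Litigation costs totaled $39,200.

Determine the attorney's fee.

$324,445.00

Fee base (net of costs): $1,336,450 − $39,200 = $1,297,250
First $76,000 at 43% = $32,680.00
Next $145,500 at 36.5% = $53,107.50
Next $67,500 at 31% = $20,925.00
Next $120,000 at 26% = $31,200.00
Remaining $888,250 at 21% = $186,532.50
Fee: $32,680.00 + $53,107.50 + $20,925.00 + $31,200.00 + $186,532.50 = $324,445.00
$324,445.00 is under the $507,750 cap.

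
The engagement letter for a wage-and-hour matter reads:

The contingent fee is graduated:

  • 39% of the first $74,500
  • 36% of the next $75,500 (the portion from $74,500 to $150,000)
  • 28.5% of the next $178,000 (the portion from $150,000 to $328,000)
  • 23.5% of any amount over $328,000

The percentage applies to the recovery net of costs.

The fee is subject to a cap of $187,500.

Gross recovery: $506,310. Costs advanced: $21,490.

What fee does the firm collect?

Fee base (net of costs): $506,310 − $21,490 = $484,820
First $74,500 at 39% = $29,055.00
Next $75,500 at 36% = $27,180.00
Next $178,000 at 28.5% = $50,730.00
Remaining $156,820 at 23.5% = $36,852.70
Fee: $29,055.00 + $27,180.00 + $50,730.00 + $36,852.70 = $143,817.70
$143,817.70 is under the $187,500 cap.

$143,817.70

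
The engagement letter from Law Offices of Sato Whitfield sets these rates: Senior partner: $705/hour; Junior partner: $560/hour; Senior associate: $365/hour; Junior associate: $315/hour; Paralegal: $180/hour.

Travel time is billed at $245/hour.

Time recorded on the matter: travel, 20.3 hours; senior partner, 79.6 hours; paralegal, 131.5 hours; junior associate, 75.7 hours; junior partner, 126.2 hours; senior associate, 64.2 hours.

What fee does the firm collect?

$202,712.00

Senior partner: 79.6 × $705 = $56,118.00
Junior partner: 126.2 × $560 = $70,672.00
Senior associate: 64.2 × $365 = $23,433.00
Junior associate: 75.7 × $315 = $23,845.50
Paralegal: 131.5 × $180 = $23,670.00
Subtotal: $56,118.00 + $70,672.00 + $23,433.00 + $23,845.50 + $23,670.00 = $197,738.50
Travel: 20.3 × $245 = $4,973.50
Total: $197,738.50 + $4,973.50 = $202,712.00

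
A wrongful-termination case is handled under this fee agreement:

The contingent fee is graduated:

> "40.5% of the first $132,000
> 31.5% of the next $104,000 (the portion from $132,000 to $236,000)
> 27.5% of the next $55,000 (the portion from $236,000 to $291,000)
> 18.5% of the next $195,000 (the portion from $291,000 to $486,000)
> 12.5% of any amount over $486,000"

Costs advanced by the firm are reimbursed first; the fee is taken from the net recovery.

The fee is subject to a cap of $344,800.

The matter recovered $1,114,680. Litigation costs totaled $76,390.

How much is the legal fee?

$206,456.25

Fee base (net of costs): $1,114,680 − $76,390 = $1,038,290
First $132,000 at 40.5% = $53,460.00
Next $104,000 at 31.5% = $32,760.00
Next $55,000 at 27.5% = $15,125.00
Next $195,000 at 18.5% = $36,075.00
Remaining $552,290 at 12.5% = $69,036.25
Fee: $53,460.00 + $32,760.00 + $15,125.00 + $36,075.00 + $69,036.25 = $206,456.25
$206,456.25 is under the $344,800 cap.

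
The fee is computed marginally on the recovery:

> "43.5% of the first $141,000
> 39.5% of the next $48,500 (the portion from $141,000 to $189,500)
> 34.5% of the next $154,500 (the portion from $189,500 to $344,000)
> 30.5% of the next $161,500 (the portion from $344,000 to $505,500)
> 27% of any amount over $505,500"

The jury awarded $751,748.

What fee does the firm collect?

First $141,000 at 43.5% = $61,335.00
Next $48,500 at 39.5% = $19,157.50
Next $154,500 at 34.5% = $53,302.50
Next $161,500 at 30.5% = $49,257.50
Remaining $246,248 at 27% = $66,486.96
Fee: $61,335.00 + $19,157.50 + $53,302.50 + $49,257.50 + $66,486.96 = $249,539.46

$249,539.46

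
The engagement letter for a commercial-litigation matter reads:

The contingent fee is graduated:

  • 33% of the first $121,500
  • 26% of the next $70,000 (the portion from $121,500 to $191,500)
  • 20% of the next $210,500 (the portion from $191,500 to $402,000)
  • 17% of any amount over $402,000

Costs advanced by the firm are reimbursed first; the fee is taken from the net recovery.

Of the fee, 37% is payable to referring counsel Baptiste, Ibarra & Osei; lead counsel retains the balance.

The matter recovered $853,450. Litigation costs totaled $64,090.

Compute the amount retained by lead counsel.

$104,735.11

Fee base (net of costs): $853,450 − $64,090 = $789,360
First $121,500 at 33% = $40,095.00
Next $70,000 at 26% = $18,200.00
Next $210,500 at 20% = $42,100.00
Remaining $387,360 at 17% = $65,851.20
Fee: $40,095.00 + $18,200.00 + $42,100.00 + $65,851.20 = $166,246.20
Referral share: 37% of $166,246.20 = $61,511.09; lead counsel retains $166,246.20 − $61,511.09 = $104,735.11.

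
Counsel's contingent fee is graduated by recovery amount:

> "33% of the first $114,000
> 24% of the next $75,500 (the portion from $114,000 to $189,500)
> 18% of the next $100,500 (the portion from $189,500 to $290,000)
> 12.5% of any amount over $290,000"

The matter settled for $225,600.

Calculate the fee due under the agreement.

$62,238.00

First $114,000 at 33% = $37,620.00
Next $75,500 at 24% = $18,120.00
Remaining $36,100 at 18% = $6,498.00
Fee: $37,620.00 + $18,120.00 + $6,498.00 = $62,238.00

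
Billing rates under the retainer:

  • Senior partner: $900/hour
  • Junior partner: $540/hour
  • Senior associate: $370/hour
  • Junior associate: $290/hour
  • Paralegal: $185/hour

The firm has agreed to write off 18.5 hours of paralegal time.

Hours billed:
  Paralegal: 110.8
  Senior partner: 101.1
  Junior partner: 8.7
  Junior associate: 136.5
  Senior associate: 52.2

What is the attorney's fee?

$171,662.50

Senior partner: 101.1 × $900 = $90,990.00
Junior partner: 8.7 × $540 = $4,698.00
Senior associate: 52.2 × $370 = $19,314.00
Junior associate: 136.5 × $290 = $39,585.00
Paralegal: 110.8 × $185 = $20,498.00
Subtotal: $175,085.00
Write-off: 18.5 × $185 = $3,422.50
Total: $175,085.00 − $3,422.50 = $171,662.50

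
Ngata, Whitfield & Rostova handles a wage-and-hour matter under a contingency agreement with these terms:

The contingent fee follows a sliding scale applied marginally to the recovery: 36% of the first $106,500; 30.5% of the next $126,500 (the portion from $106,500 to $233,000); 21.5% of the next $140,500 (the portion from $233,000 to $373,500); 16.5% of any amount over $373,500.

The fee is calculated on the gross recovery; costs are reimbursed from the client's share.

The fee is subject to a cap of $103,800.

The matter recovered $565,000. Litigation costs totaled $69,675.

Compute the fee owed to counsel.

Fee base is the gross recovery, $565,000; costs are reimbursed separately.
First $106,500 at 36% = $38,340.00
Next $126,500 at 30.5% = $38,582.50
Next $140,500 at 21.5% = $30,207.50
Remaining $191,500 at 16.5% = $31,597.50
Fee: $38,340.00 + $38,582.50 + $30,207.50 + $31,597.50 = $138,727.50
$138,727.50 exceeds the $103,800 cap, so the fee is capped at $103,800.00.

$103,800.00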